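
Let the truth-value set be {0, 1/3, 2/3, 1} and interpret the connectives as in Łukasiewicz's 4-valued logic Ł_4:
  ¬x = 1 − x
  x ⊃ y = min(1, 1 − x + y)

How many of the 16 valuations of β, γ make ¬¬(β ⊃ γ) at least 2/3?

13

β = 0, γ = 0 ↦ 1  ≥
β = 0, γ = 1/3 ↦ 1  ≥
β = 0, γ = 2/3 ↦ 1  ≥
β = 0, γ = 1 ↦ 1  ≥
β = 1/3, γ = 0 ↦ 2/3  ≥
β = 1/3, γ = 1/3 ↦ 1  ≥
β = 1/3, γ = 2/3 ↦ 1  ≥
β = 1/3, γ = 1 ↦ 1  ≥
β = 2/3, γ = 0 ↦ 1/3  <
β = 2/3, γ = 1/3 ↦ 2/3  ≥
β = 2/3, γ = 2/3 ↦ 1  ≥
β = 2/3, γ = 1 ↦ 1  ≥
β = 1, γ = 0 ↦ 0  <
β = 1, γ = 1/3 ↦ 1/3  <
β = 1, γ = 2/3 ↦ 2/3  ≥
β = 1, γ = 1 ↦ 1  ≥
So 13 of the 16 assignments meet the threshold.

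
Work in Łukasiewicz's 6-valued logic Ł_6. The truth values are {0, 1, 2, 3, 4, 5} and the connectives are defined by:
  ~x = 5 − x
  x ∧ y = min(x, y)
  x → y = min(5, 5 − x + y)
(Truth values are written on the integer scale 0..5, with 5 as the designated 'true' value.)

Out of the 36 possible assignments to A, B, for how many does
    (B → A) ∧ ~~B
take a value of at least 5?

1

value 5: 1 assignment (counts)
value 4: 4 assignments
value 3: 7 assignments
value 2: 9 assignments
value 1: 8 assignments
value 0: 7 assignments
So 1 of the 36 assignments meets the threshold.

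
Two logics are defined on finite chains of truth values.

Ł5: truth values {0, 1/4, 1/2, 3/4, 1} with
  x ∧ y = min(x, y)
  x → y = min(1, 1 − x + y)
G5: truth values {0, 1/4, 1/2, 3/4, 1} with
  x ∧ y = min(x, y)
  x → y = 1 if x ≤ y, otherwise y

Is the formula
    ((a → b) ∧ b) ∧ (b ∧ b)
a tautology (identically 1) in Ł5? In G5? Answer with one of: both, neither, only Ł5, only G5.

In Ł5: at a = 0, b = 0 the value is 0 — not a tautology.
In G5: at a = 0, b = 0 the value is 0 — not a tautology.

neither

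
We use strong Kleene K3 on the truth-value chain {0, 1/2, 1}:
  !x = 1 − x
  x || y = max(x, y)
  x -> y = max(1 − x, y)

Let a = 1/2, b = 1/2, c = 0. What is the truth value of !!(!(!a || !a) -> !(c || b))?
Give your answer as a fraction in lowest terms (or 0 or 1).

1/2

!a = !1/2 = 1/2
!a = !1/2 = 1/2
!a || !a = 1/2 || 1/2 = 1/2
!(!a || !a) = !1/2 = 1/2
c || b = 0 || 1/2 = 1/2
!(c || b) = !1/2 = 1/2
!(!a || !a) -> !(c || b) = 1/2 -> 1/2 = 1/2
!(!(!a || !a) -> !(c || b)) = !1/2 = 1/2
!!(!(!a || !a) -> !(c || b)) = !1/2 = 1/2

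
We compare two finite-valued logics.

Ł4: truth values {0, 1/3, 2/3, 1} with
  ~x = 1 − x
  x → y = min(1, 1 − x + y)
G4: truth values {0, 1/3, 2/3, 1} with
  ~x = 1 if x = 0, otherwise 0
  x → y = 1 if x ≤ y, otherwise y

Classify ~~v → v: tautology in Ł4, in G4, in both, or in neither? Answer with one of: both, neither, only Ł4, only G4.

In Ł4: every assignment gives 1 — tautology.
In G4: at v = 1/3 the value is 1/3 — not a tautology.

only Ł4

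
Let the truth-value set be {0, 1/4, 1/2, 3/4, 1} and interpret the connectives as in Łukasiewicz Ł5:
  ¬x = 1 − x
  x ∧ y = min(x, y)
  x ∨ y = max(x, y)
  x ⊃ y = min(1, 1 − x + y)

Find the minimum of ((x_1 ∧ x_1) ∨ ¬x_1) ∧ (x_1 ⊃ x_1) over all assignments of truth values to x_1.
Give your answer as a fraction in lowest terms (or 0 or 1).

Take x_1 = 1/2:
x_1 ∧ x_1 = 1/2 ∧ 1/2 = 1/2
¬x_1 = ¬1/2 = 1/2
(x_1 ∧ x_1) ∨ ¬x_1 = 1/2 ∨ 1/2 = 1/2
x_1 ⊃ x_1 = 1/2 ⊃ 1/2 = 1
((x_1 ∧ x_1) ∨ ¬x_1) ∧ (x_1 ⊃ x_1) = 1/2 ∧ 1 = 1/2
No assignment yields a value below 1/2, so this is the minimum.

1/2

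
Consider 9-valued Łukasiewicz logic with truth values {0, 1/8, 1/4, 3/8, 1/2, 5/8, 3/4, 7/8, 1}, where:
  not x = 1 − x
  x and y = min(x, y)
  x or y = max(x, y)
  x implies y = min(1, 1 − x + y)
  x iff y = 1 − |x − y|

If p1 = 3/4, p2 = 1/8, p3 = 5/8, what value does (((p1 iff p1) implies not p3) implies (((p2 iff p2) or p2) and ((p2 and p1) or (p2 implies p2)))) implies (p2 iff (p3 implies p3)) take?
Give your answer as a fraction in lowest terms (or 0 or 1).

1/8

p1 iff p1 = 3/4 iff 3/4 = 1
not p3 = not 5/8 = 3/8
(p1 iff p1) implies not p3 = 1 implies 3/8 = 3/8
p2 iff p2 = 1/8 iff 1/8 = 1
(p2 iff p2) or p2 = 1 or 1/8 = 1
p2 and p1 = 1/8 and 3/4 = 1/8
p2 implies p2 = 1/8 implies 1/8 = 1
(p2 and p1) or (p2 implies p2) = 1/8 or 1 = 1
((p2 iff p2) or p2) and ((p2 and p1) or (p2 implies p2)) = 1 and 1 = 1
((p1 iff p1) implies not p3) implies (((p2 iff p2) or p2) and ((p2 and p1) or (p2 implies p2))) = 3/8 implies 1 = 1
p3 implies p3 = 5/8 implies 5/8 = 1
p2 iff (p3 implies p3) = 1/8 iff 1 = 1/8
(((p1 iff p1) implies not p3) implies (((p2 iff p2) or p2) and ((p2 and p1) or (p2 implies p2)))) implies (p2 iff (p3 implies p3)) = 1 implies 1/8 = 1/8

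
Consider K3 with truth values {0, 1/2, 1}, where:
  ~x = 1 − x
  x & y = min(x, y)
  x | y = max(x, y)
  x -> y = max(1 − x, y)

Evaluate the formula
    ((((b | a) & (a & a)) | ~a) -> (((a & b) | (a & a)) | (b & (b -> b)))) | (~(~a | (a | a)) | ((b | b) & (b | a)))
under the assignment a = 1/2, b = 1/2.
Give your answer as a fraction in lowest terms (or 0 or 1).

1/2

b | a = 1/2 | 1/2 = 1/2
a & a = 1/2 & 1/2 = 1/2
(b | a) & (a & a) = 1/2 & 1/2 = 1/2
~a = ~1/2 = 1/2
((b | a) & (a & a)) | ~a = 1/2 | 1/2 = 1/2
a & b = 1/2 & 1/2 = 1/2
a & a = 1/2 & 1/2 = 1/2
(a & b) | (a & a) = 1/2 | 1/2 = 1/2
b -> b = 1/2 -> 1/2 = 1/2
b & (b -> b) = 1/2 & 1/2 = 1/2
((a & b) | (a & a)) | (b & (b -> b)) = 1/2 | 1/2 = 1/2
(((b | a) & (a & a)) | ~a) -> (((a & b) | (a & a)) | (b & (b -> b))) = 1/2 -> 1/2 = 1/2
~a = ~1/2 = 1/2
a | a = 1/2 | 1/2 = 1/2
~a | (a | a) = 1/2 | 1/2 = 1/2
~(~a | (a | a)) = ~1/2 = 1/2
b | b = 1/2 | 1/2 = 1/2
b | a = 1/2 | 1/2 = 1/2
(b | b) & (b | a) = 1/2 & 1/2 = 1/2
~(~a | (a | a)) | ((b | b) & (b | a)) = 1/2 | 1/2 = 1/2
((((b | a) & (a & a)) | ~a) -> (((a & b) | (a & a)) | (b & (b -> b)))) | (~(~a | (a | a)) | ((b | b) & (b | a))) = 1/2 | 1/2 = 1/2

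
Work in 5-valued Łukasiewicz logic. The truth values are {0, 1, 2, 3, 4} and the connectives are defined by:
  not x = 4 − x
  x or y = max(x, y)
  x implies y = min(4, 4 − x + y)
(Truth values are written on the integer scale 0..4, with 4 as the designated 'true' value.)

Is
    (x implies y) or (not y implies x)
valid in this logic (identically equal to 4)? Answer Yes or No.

Counterexample: take x = 1, y = 0.
x implies y = 1 implies 0 = 3
not y = not 0 = 4
not y implies x = 4 implies 1 = 1
(x implies y) or (not y implies x) = 3 or 1 = 3
This gives 3 ≠ 4.

No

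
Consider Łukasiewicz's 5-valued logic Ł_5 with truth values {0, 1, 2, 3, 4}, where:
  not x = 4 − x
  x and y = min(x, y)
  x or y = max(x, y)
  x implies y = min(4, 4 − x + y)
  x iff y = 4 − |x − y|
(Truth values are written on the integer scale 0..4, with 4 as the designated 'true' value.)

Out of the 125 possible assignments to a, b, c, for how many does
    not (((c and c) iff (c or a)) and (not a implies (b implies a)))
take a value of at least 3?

value 4: 10 assignments (counts)
value 3: 15 assignments (counts)
value 2: 25 assignments
value 1: 28 assignments
value 0: 47 assignments
So 25 of the 125 assignments meet the threshold.

25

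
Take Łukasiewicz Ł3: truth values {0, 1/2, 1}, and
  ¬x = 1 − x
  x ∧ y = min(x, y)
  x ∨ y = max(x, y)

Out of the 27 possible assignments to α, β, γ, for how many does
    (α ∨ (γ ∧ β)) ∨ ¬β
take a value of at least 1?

value 1: 17 assignments (counts)
value 1/2: 9 assignments
value 0: 1 assignment
So 17 of the 27 assignments meet the threshold.

17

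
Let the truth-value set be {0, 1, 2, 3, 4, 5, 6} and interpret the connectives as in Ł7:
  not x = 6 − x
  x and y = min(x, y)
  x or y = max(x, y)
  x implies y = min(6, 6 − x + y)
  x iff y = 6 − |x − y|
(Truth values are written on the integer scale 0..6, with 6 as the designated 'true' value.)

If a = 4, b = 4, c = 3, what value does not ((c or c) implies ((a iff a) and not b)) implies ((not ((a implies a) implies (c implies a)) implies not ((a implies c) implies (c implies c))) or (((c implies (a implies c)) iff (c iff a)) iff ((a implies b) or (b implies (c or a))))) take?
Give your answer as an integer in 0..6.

6

c or c = 3 or 3 = 3
a iff a = 4 iff 4 = 6
not b = not 4 = 2
(a iff a) and not b = 6 and 2 = 2
(c or c) implies ((a iff a) and not b) = 3 implies 2 = 5
not ((c or c) implies ((a iff a) and not b)) = not 5 = 1
a implies a = 4 implies 4 = 6
c implies a = 3 implies 4 = 6
(a implies a) implies (c implies a) = 6 implies 6 = 6
not ((a implies a) implies (c implies a)) = not 6 = 0
a implies c = 4 implies 3 = 5
c implies c = 3 implies 3 = 6
(a implies c) implies (c implies c) = 5 implies 6 = 6
not ((a implies c) implies (c implies c)) = not 6 = 0
not ((a implies a) implies (c implies a)) implies not ((a implies c) implies (c implies c)) = 0 implies 0 = 6
a implies c = 4 implies 3 = 5
c implies (a implies c) = 3 implies 5 = 6
c iff a = 3 iff 4 = 5
(c implies (a implies c)) iff (c iff a) = 6 iff 5 = 5
a implies b = 4 implies 4 = 6
c or a = 3 or 4 = 4
b implies (c or a) = 4 implies 4 = 6
(a implies b) or (b implies (c or a)) = 6 or 6 = 6
((c implies (a implies c)) iff (c iff a)) iff ((a implies b) or (b implies (c or a))) = 5 iff 6 = 5
(not ((a implies a) implies (c implies a)) implies not ((a implies c) implies (c implies c))) or (((c implies (a implies c)) iff (c iff a)) iff ((a implies b) or (b implies (c or a)))) = 6 or 5 = 6
not ((c or c) implies ((a iff a) and not b)) implies ((not ((a implies a) implies (c implies a)) implies not ((a implies c) implies (c implies c))) or (((c implies (a implies c)) iff (c iff a)) iff ((a implies b) or (b implies (c or a))))) = 1 implies 6 = 6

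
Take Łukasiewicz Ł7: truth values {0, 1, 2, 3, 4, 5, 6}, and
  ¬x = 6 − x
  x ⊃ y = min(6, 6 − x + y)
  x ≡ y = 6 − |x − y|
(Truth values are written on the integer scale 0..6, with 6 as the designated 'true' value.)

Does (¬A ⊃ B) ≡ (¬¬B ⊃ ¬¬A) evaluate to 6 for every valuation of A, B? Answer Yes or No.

Counterexample: take A = 0, B = 0.
¬A = ¬0 = 6
¬A ⊃ B = 6 ⊃ 0 = 0
¬B = ¬0 = 6
¬¬B = ¬6 = 0
¬A = ¬0 = 6
¬¬A = ¬6 = 0
¬¬B ⊃ ¬¬A = 0 ⊃ 0 = 6
(¬A ⊃ B) ≡ (¬¬B ⊃ ¬¬A) = 0 ≡ 6 = 0
This gives 0 ≠ 6.

No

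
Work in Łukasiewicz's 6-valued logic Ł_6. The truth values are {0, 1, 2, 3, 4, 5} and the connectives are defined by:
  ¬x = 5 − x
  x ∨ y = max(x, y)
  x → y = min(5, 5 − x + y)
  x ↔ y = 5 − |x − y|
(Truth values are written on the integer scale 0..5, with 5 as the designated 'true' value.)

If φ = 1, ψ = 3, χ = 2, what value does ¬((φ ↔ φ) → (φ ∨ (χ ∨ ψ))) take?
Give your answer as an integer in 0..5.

φ ↔ φ = 1 ↔ 1 = 5
χ ∨ ψ = 2 ∨ 3 = 3
φ ∨ (χ ∨ ψ) = 1 ∨ 3 = 3
(φ ↔ φ) → (φ ∨ (χ ∨ ψ)) = 5 → 3 = 3
¬((φ ↔ φ) → (φ ∨ (χ ∨ ψ))) = ¬3 = 2

2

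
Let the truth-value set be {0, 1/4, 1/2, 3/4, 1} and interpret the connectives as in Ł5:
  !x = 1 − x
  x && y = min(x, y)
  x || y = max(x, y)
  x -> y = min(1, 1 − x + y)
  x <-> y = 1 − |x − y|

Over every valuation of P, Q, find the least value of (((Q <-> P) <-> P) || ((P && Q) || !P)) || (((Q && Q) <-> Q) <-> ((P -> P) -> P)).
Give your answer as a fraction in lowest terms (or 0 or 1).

Take P = 1/2, Q = 1/2:
Q <-> P = 1/2 <-> 1/2 = 1
(Q <-> P) <-> P = 1 <-> 1/2 = 1/2
P && Q = 1/2 && 1/2 = 1/2
!P = !1/2 = 1/2
(P && Q) || !P = 1/2 || 1/2 = 1/2
((Q <-> P) <-> P) || ((P && Q) || !P) = 1/2 || 1/2 = 1/2
Q && Q = 1/2 && 1/2 = 1/2
(Q && Q) <-> Q = 1/2 <-> 1/2 = 1
P -> P = 1/2 -> 1/2 = 1
(P -> P) -> P = 1 -> 1/2 = 1/2
((Q && Q) <-> Q) <-> ((P -> P) -> P) = 1 <-> 1/2 = 1/2
(((Q <-> P) <-> P) || ((P && Q) || !P)) || (((Q && Q) <-> Q) <-> ((P -> P) -> P)) = 1/2 || 1/2 = 1/2
No assignment yields a value below 1/2, so this is the minimum.

1/2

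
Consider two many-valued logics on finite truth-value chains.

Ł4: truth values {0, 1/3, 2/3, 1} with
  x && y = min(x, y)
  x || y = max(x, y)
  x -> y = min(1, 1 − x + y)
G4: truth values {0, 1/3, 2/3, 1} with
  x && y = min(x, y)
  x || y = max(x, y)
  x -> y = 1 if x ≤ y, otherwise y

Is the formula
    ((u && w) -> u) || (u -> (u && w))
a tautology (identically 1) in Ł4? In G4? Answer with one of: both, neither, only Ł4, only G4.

both

In Ł4: every assignment gives 1 — tautology.
In G4: every assignment gives 1 — tautology.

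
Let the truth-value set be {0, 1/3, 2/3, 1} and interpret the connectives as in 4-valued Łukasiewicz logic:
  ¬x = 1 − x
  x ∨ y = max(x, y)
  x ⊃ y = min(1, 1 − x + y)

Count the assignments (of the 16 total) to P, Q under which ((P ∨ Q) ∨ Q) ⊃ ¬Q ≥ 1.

7

P = 0, Q = 0 ↦ 1  ≥
P = 0, Q = 1/3 ↦ 1  ≥
P = 0, Q = 2/3 ↦ 2/3  <
P = 0, Q = 1 ↦ 0  <
P = 1/3, Q = 0 ↦ 1  ≥
P = 1/3, Q = 1/3 ↦ 1  ≥
P = 1/3, Q = 2/3 ↦ 2/3  <
P = 1/3, Q = 1 ↦ 0  <
P = 2/3, Q = 0 ↦ 1  ≥
P = 2/3, Q = 1/3 ↦ 1  ≥
P = 2/3, Q = 2/3 ↦ 2/3  <
P = 2/3, Q = 1 ↦ 0  <
P = 1, Q = 0 ↦ 1  ≥
P = 1, Q = 1/3 ↦ 2/3  <
P = 1, Q = 2/3 ↦ 1/3  <
P = 1, Q = 1 ↦ 0  <
So 7 of the 16 assignments meet the threshold.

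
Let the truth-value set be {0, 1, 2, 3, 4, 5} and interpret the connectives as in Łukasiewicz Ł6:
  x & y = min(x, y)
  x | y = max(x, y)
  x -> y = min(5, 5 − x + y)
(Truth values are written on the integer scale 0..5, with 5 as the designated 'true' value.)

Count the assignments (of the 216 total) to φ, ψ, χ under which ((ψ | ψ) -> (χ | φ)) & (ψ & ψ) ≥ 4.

47

value 5: 11 assignments (counts)
value 4: 36 assignments (counts)
value 3: 47 assignments
value 2: 45 assignments
value 1: 40 assignments
value 0: 37 assignments
So 47 of the 216 assignments meet the threshold.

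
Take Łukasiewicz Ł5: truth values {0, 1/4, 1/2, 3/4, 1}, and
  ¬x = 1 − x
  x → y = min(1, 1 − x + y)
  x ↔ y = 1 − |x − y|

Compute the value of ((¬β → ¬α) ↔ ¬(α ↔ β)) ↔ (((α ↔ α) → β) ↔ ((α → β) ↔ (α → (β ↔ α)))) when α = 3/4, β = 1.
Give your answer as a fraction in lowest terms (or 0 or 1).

¬β = ¬1 = 0
¬α = ¬3/4 = 1/4
¬β → ¬α = 0 → 1/4 = 1
α ↔ β = 3/4 ↔ 1 = 3/4
¬(α ↔ β) = ¬3/4 = 1/4
(¬β → ¬α) ↔ ¬(α ↔ β) = 1 ↔ 1/4 = 1/4
α ↔ α = 3/4 ↔ 3/4 = 1
(α ↔ α) → β = 1 → 1 = 1
α → β = 3/4 → 1 = 1
β ↔ α = 1 ↔ 3/4 = 3/4
α → (β ↔ α) = 3/4 → 3/4 = 1
(α → β) ↔ (α → (β ↔ α)) = 1 ↔ 1 = 1
((α ↔ α) → β) ↔ ((α → β) ↔ (α → (β ↔ α))) = 1 ↔ 1 = 1
((¬β → ¬α) ↔ ¬(α ↔ β)) ↔ (((α ↔ α) → β) ↔ ((α → β) ↔ (α → (β ↔ α)))) = 1/4 ↔ 1 = 1/4

1/4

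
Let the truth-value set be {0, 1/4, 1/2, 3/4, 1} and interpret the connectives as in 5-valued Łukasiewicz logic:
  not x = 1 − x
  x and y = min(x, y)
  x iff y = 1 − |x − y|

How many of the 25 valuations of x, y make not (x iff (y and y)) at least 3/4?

value 1: 2 assignments (counts)
value 3/4: 4 assignments (counts)
value 1/2: 6 assignments
value 1/4: 8 assignments
value 0: 5 assignments
So 6 of the 25 assignments meet the threshold.

6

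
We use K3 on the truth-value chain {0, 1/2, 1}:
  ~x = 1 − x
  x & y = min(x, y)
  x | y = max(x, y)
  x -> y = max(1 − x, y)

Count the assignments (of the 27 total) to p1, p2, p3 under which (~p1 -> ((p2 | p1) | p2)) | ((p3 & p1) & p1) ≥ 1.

15

value 1: 15 assignments (counts)
value 1/2: 9 assignments
value 0: 3 assignments
So 15 of the 27 assignments meet the threshold.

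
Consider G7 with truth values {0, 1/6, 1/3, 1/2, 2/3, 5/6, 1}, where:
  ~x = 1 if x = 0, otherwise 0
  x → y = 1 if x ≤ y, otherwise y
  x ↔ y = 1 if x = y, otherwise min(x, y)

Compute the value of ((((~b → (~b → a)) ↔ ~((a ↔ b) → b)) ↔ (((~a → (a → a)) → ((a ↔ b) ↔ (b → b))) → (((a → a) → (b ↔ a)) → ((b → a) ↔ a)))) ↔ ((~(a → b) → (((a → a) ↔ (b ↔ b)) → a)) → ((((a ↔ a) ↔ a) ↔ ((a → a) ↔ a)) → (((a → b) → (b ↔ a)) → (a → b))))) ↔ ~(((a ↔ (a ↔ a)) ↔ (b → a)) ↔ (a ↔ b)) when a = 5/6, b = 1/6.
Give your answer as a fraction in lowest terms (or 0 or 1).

~b = ~1/6 = 0
~b = ~1/6 = 0
~b → a = 0 → 5/6 = 1
~b → (~b → a) = 0 → 1 = 1
a ↔ b = 5/6 ↔ 1/6 = 1/6
(a ↔ b) → b = 1/6 → 1/6 = 1
~((a ↔ b) → b) = ~1 = 0
(~b → (~b → a)) ↔ ~((a ↔ b) → b) = 1 ↔ 0 = 0
~a = ~5/6 = 0
a → a = 5/6 → 5/6 = 1
~a → (a → a) = 0 → 1 = 1
a ↔ b = 5/6 ↔ 1/6 = 1/6
b → b = 1/6 → 1/6 = 1
(a ↔ b) ↔ (b → b) = 1/6 ↔ 1 = 1/6
(~a → (a → a)) → ((a ↔ b) ↔ (b → b)) = 1 → 1/6 = 1/6
a → a = 5/6 → 5/6 = 1
b ↔ a = 1/6 ↔ 5/6 = 1/6
(a → a) → (b ↔ a) = 1 → 1/6 = 1/6
b → a = 1/6 → 5/6 = 1
(b → a) ↔ a = 1 ↔ 5/6 = 5/6
((a → a) → (b ↔ a)) → ((b → a) ↔ a) = 1/6 → 5/6 = 1
((~a → (a → a)) → ((a ↔ b) ↔ (b → b))) → (((a → a) → (b ↔ a)) → ((b → a) ↔ a)) = 1/6 → 1 = 1
((~b → (~b → a)) ↔ ~((a ↔ b) → b)) ↔ (((~a → (a → a)) → ((a ↔ b) ↔ (b → b))) → (((a → a) → (b ↔ a)) → ((b → a) ↔ a))) = 0 ↔ 1 = 0
a → b = 5/6 → 1/6 = 1/6
~(a → b) = ~1/6 = 0
a → a = 5/6 → 5/6 = 1
b ↔ b = 1/6 ↔ 1/6 = 1
(a → a) ↔ (b ↔ b) = 1 ↔ 1 = 1
((a → a) ↔ (b ↔ b)) → a = 1 → 5/6 = 5/6
~(a → b) → (((a → a) ↔ (b ↔ b)) → a) = 0 → 5/6 = 1
a ↔ a = 5/6 ↔ 5/6 = 1
(a ↔ a) ↔ a = 1 ↔ 5/6 = 5/6
a → a = 5/6 → 5/6 = 1
(a → a) ↔ a = 1 ↔ 5/6 = 5/6
((a ↔ a) ↔ a) ↔ ((a → a) ↔ a) = 5/6 ↔ 5/6 = 1
a → b = 5/6 → 1/6 = 1/6
b ↔ a = 1/6 ↔ 5/6 = 1/6
(a → b) → (b ↔ a) = 1/6 → 1/6 = 1
a → b = 5/6 → 1/6 = 1/6
((a → b) → (b ↔ a)) → (a → b) = 1 → 1/6 = 1/6
(((a ↔ a) ↔ a) ↔ ((a → a) ↔ a)) → (((a → b) → (b ↔ a)) → (a → b)) = 1 → 1/6 = 1/6
(~(a → b) → (((a → a) ↔ (b ↔ b)) → a)) → ((((a ↔ a) ↔ a) ↔ ((a → a) ↔ a)) → (((a → b) → (b ↔ a)) → (a → b))) = 1 → 1/6 = 1/6
(((~b → (~b → a)) ↔ ~((a ↔ b) → b)) ↔ (((~a → (a → a)) → ((a ↔ b) ↔ (b → b))) → (((a → a) → (b ↔ a)) → ((b → a) ↔ a)))) ↔ ((~(a → b) → (((a → a) ↔ (b ↔ b)) → a)) → ((((a ↔ a) ↔ a) ↔ ((a → a) ↔ a)) → (((a → b) → (b ↔ a)) → (a → b)))) = 0 ↔ 1/6 = 0
a ↔ a = 5/6 ↔ 5/6 = 1
a ↔ (a ↔ a) = 5/6 ↔ 1 = 5/6
b → a = 1/6 → 5/6 = 1
(a ↔ (a ↔ a)) ↔ (b → a) = 5/6 ↔ 1 = 5/6
a ↔ b = 5/6 ↔ 1/6 = 1/6
((a ↔ (a ↔ a)) ↔ (b → a)) ↔ (a ↔ b) = 5/6 ↔ 1/6 = 1/6
~(((a ↔ (a ↔ a)) ↔ (b → a)) ↔ (a ↔ b)) = ~1/6 = 0
((((~b → (~b → a)) ↔ ~((a ↔ b) → b)) ↔ (((~a → (a → a)) → ((a ↔ b) ↔ (b → b))) → (((a → a) → (b ↔ a)) → ((b → a) ↔ a)))) ↔ ((~(a → b) → (((a → a) ↔ (b ↔ b)) → a)) → ((((a ↔ a) ↔ a) ↔ ((a → a) ↔ a)) → (((a → b) → (b ↔ a)) → (a → b))))) ↔ ~(((a ↔ (a ↔ a)) ↔ (b → a)) ↔ (a ↔ b)) = 0 ↔ 0 = 1

1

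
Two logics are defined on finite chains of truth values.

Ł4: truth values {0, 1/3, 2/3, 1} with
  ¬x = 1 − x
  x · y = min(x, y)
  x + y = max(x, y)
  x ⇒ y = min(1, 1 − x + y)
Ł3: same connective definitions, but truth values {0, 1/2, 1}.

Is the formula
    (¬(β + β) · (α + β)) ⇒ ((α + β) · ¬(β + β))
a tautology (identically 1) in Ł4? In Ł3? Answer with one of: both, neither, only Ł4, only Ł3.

both

In Ł4: every assignment gives 1 — tautology.
In Ł3: every assignment gives 1 — tautology.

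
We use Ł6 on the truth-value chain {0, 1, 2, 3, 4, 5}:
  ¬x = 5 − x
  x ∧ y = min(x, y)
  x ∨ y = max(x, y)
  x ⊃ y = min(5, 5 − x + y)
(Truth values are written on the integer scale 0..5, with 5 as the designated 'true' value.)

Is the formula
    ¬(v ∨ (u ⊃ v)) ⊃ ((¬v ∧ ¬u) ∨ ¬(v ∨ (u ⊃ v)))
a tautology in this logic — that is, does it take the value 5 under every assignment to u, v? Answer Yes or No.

At u = 0, v = 2, for instance:
u ⊃ v = 0 ⊃ 2 = 5
v ∨ (u ⊃ v) = 2 ∨ 5 = 5
¬(v ∨ (u ⊃ v)) = ¬5 = 0
¬v = ¬2 = 3
¬u = ¬0 = 5
¬v ∧ ¬u = 3 ∧ 5 = 3
(¬v ∧ ¬u) ∨ ¬(v ∨ (u ⊃ v)) = 3 ∨ 0 = 3
¬(v ∨ (u ⊃ v)) ⊃ ((¬v ∧ ¬u) ∨ ¬(v ∨ (u ⊃ v))) = 0 ⊃ 3 = 5
and checking the remaining 35 assignments likewise gives ≥ 5 in every case.

Yes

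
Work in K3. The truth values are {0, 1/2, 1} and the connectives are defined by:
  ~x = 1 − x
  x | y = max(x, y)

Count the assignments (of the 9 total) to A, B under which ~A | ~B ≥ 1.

5

A = 0, B = 0 ↦ 1  ≥
A = 0, B = 1/2 ↦ 1  ≥
A = 0, B = 1 ↦ 1  ≥
A = 1/2, B = 0 ↦ 1  ≥
A = 1/2, B = 1/2 ↦ 1/2  <
A = 1/2, B = 1 ↦ 1/2  <
A = 1, B = 0 ↦ 1  ≥
A = 1, B = 1/2 ↦ 1/2  <
A = 1, B = 1 ↦ 0  <
So 5 of the 9 assignments meet the threshold.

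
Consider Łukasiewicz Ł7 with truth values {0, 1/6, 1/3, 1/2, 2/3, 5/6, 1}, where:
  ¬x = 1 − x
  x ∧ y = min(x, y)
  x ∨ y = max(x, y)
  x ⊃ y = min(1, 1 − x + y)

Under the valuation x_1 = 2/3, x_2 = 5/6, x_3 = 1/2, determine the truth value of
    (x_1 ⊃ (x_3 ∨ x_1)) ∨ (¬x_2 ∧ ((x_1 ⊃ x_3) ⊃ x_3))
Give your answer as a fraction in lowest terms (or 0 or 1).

x_3 ∨ x_1 = 1/2 ∨ 2/3 = 2/3
x_1 ⊃ (x_3 ∨ x_1) = 2/3 ⊃ 2/3 = 1
¬x_2 = ¬5/6 = 1/6
x_1 ⊃ x_3 = 2/3 ⊃ 1/2 = 5/6
(x_1 ⊃ x_3) ⊃ x_3 = 5/6 ⊃ 1/2 = 2/3
¬x_2 ∧ ((x_1 ⊃ x_3) ⊃ x_3) = 1/6 ∧ 2/3 = 1/6
(x_1 ⊃ (x_3 ∨ x_1)) ∨ (¬x_2 ∧ ((x_1 ⊃ x_3) ⊃ x_3)) = 1 ∨ 1/6 = 1

1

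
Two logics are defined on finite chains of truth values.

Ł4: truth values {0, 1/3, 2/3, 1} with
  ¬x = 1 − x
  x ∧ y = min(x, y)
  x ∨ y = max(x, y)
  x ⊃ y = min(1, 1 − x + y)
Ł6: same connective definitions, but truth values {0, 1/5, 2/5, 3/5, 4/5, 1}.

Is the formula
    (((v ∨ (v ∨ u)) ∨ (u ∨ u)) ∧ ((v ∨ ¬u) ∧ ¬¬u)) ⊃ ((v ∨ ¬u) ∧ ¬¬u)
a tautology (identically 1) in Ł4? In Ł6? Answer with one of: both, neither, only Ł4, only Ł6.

both

In Ł4: every assignment gives 1 — tautology.
In Ł6: every assignment gives 1 — tautology.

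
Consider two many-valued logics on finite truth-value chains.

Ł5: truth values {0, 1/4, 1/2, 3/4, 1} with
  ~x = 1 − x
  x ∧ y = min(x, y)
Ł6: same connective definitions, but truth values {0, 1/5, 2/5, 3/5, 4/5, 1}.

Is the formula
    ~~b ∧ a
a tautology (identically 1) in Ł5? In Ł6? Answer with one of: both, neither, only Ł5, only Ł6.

neither

In Ł5: at a = 0, b = 0 the value is 0 — not a tautology.
In Ł6: at a = 0, b = 0 the value is 0 — not a tautology.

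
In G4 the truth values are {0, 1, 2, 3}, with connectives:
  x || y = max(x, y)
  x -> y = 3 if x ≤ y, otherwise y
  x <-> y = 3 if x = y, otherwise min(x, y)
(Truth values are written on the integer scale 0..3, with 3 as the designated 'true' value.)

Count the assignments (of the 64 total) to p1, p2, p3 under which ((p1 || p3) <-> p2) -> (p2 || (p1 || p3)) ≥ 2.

value 3: 55 assignments (counts)
value 2: 5 assignments (counts)
value 1: 3 assignments
value 0: 1 assignment
So 60 of the 64 assignments meet the threshold.

60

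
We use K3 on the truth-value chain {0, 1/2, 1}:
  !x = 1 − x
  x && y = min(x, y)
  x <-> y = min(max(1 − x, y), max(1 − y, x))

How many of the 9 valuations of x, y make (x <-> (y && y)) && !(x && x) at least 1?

x = 0, y = 0 ↦ 1  ≥
x = 0, y = 1/2 ↦ 1/2  <
x = 0, y = 1 ↦ 0  <
x = 1/2, y = 0 ↦ 1/2  <
x = 1/2, y = 1/2 ↦ 1/2  <
x = 1/2, y = 1 ↦ 1/2  <
x = 1, y = 0 ↦ 0  <
x = 1, y = 1/2 ↦ 0  <
x = 1, y = 1 ↦ 0  <
So 1 of the 9 assignments meets the threshold.

1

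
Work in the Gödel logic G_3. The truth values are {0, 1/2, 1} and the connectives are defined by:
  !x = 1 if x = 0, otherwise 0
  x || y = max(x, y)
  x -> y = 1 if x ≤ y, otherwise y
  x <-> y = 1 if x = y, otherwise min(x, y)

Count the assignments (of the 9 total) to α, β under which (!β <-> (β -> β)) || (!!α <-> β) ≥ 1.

5

α = 0, β = 0 ↦ 1  ≥
α = 0, β = 1/2 ↦ 0  <
α = 0, β = 1 ↦ 0  <
α = 1/2, β = 0 ↦ 1  ≥
α = 1/2, β = 1/2 ↦ 1/2  <
α = 1/2, β = 1 ↦ 1  ≥
α = 1, β = 0 ↦ 1  ≥
α = 1, β = 1/2 ↦ 1/2  <
α = 1, β = 1 ↦ 1  ≥
So 5 of the 9 assignments meet the threshold.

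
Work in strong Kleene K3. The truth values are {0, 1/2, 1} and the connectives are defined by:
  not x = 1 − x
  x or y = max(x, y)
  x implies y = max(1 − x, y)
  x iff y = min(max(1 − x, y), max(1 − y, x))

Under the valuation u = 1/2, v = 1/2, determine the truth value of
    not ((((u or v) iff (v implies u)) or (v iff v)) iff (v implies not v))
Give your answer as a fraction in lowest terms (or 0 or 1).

u or v = 1/2 or 1/2 = 1/2
v implies u = 1/2 implies 1/2 = 1/2
(u or v) iff (v implies u) = 1/2 iff 1/2 = 1/2
v iff v = 1/2 iff 1/2 = 1/2
((u or v) iff (v implies u)) or (v iff v) = 1/2 or 1/2 = 1/2
not v = not 1/2 = 1/2
v implies not v = 1/2 implies 1/2 = 1/2
(((u or v) iff (v implies u)) or (v iff v)) iff (v implies not v) = 1/2 iff 1/2 = 1/2
not ((((u or v) iff (v implies u)) or (v iff v)) iff (v implies not v)) = not 1/2 = 1/2

1/2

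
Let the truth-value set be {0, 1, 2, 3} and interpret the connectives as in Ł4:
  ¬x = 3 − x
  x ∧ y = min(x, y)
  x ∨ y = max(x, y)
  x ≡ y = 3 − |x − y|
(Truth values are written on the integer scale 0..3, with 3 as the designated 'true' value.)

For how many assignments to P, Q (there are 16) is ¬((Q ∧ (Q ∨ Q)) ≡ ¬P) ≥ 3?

2

P = 0, Q = 0 ↦ 3  ≥
P = 0, Q = 1 ↦ 2  <
P = 0, Q = 2 ↦ 1  <
P = 0, Q = 3 ↦ 0  <
P = 1, Q = 0 ↦ 2  <
P = 1, Q = 1 ↦ 1  <
P = 1, Q = 2 ↦ 0  <
P = 1, Q = 3 ↦ 1  <
P = 2, Q = 0 ↦ 1  <
P = 2, Q = 1 ↦ 0  <
P = 2, Q = 2 ↦ 1  <
P = 2, Q = 3 ↦ 2  <
P = 3, Q = 0 ↦ 0  <
P = 3, Q = 1 ↦ 1  <
P = 3, Q = 2 ↦ 2  <
P = 3, Q = 3 ↦ 3  ≥
So 2 of the 16 assignments meet the threshold.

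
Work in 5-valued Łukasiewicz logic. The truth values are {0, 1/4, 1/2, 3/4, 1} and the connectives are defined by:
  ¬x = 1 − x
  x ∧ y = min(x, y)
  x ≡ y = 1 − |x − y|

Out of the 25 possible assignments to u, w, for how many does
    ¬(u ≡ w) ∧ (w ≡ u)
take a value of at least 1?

value 1/2: 6 assignments
value 1/4: 12 assignments
value 0: 7 assignments
So 0 of the 25 assignments meet the threshold.

0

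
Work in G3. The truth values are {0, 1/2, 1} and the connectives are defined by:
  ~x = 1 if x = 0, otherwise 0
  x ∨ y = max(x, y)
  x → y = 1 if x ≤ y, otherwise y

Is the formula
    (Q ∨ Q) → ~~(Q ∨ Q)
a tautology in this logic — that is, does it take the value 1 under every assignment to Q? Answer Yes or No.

Yes

Q = 0 ↦ 1
Q = 1/2 ↦ 1
Q = 1 ↦ 1
Every assignment gives a value ≥ 1.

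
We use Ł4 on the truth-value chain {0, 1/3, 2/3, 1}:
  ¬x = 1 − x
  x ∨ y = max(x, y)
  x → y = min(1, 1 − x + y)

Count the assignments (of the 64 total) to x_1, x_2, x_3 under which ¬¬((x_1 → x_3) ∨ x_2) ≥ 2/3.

value 1: 46 assignments (counts)
value 2/3: 12 assignments (counts)
value 1/3: 5 assignments
value 0: 1 assignment
So 58 of the 64 assignments meet the threshold.

58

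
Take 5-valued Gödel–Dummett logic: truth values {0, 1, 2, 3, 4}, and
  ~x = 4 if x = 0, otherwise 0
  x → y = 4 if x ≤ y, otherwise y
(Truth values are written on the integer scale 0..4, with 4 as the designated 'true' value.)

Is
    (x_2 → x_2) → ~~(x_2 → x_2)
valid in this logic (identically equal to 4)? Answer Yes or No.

x_2 = 0 ↦ 4
x_2 = 1 ↦ 4
x_2 = 2 ↦ 4
x_2 = 3 ↦ 4
x_2 = 4 ↦ 4
Every assignment gives a value ≥ 4.

Yes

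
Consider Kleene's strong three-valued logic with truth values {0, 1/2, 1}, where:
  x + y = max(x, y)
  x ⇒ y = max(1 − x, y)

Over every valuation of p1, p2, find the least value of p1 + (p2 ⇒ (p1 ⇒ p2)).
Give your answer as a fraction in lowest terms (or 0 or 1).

Take p1 = 1/2, p2 = 1/2:
p1 ⇒ p2 = 1/2 ⇒ 1/2 = 1/2
p2 ⇒ (p1 ⇒ p2) = 1/2 ⇒ 1/2 = 1/2
p1 + (p2 ⇒ (p1 ⇒ p2)) = 1/2 + 1/2 = 1/2
No assignment yields a value below 1/2, so this is the minimum.

1/2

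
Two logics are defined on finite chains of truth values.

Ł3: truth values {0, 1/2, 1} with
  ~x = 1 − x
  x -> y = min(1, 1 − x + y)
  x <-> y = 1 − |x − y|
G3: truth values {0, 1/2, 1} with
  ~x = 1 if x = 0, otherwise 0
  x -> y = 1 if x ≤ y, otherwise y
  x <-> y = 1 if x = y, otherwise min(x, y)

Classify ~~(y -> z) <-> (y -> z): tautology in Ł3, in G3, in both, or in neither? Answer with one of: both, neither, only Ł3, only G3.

only Ł3

In Ł3: every assignment gives 1 — tautology.
In G3: at y = 1, z = 1/2 the value is 1/2 — not a tautology.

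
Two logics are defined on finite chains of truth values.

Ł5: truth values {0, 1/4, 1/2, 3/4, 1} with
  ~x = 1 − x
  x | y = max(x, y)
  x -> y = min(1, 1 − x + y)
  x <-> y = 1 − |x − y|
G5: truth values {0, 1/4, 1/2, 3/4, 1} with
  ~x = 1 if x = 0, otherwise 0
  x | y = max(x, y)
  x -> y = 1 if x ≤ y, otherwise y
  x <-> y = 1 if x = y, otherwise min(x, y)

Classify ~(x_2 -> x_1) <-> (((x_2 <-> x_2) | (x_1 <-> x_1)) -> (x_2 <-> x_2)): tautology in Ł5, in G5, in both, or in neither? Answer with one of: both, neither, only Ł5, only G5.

neither

In Ł5: at x_1 = 0, x_2 = 0 the value is 0 — not a tautology.
In G5: at x_1 = 0, x_2 = 0 the value is 0 — not a tautology.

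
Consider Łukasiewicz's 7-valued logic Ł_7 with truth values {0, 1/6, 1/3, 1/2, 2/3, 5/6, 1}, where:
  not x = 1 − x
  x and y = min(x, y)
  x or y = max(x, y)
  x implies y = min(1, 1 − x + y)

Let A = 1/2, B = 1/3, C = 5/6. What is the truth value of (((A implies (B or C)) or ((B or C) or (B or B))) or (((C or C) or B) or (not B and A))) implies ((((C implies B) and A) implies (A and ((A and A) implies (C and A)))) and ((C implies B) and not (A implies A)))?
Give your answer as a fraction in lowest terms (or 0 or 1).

0

B or C = 1/3 or 5/6 = 5/6
A implies (B or C) = 1/2 implies 5/6 = 1
B or C = 1/3 or 5/6 = 5/6
B or B = 1/3 or 1/3 = 1/3
(B or C) or (B or B) = 5/6 or 1/3 = 5/6
(A implies (B or C)) or ((B or C) or (B or B)) = 1 or 5/6 = 1
C or C = 5/6 or 5/6 = 5/6
(C or C) or B = 5/6 or 1/3 = 5/6
not B = not 1/3 = 2/3
not B and A = 2/3 and 1/2 = 1/2
((C or C) or B) or (not B and A) = 5/6 or 1/2 = 5/6
((A implies (B or C)) or ((B or C) or (B or B))) or (((C or C) or B) or (not B and A)) = 1 or 5/6 = 1
C implies B = 5/6 implies 1/3 = 1/2
(C implies B) and A = 1/2 and 1/2 = 1/2
A and A = 1/2 and 1/2 = 1/2
C and A = 5/6 and 1/2 = 1/2
(A and A) implies (C and A) = 1/2 implies 1/2 = 1
A and ((A and A) implies (C and A)) = 1/2 and 1 = 1/2
((C implies B) and A) implies (A and ((A and A) implies (C and A))) = 1/2 implies 1/2 = 1
C implies B = 5/6 implies 1/3 = 1/2
A implies A = 1/2 implies 1/2 = 1
not (A implies A) = not 1 = 0
(C implies B) and not (A implies A) = 1/2 and 0 = 0
(((C implies B) and A) implies (A and ((A and A) implies (C and A)))) and ((C implies B) and not (A implies A)) = 1 and 0 = 0
(((A implies (B or C)) or ((B or C) or (B or B))) or (((C or C) or B) or (not B and A))) implies ((((C implies B) and A) implies (A and ((A and A) implies (C and A)))) and ((C implies B) and not (A implies A))) = 1 implies 0 = 0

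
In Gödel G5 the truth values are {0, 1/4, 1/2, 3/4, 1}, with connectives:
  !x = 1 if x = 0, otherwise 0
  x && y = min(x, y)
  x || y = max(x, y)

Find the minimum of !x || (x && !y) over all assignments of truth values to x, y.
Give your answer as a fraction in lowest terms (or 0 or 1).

Take x = 1/4, y = 1/4:
!x = !1/4 = 0
!y = !1/4 = 0
x && !y = 1/4 && 0 = 0
!x || (x && !y) = 0 || 0 = 0
No assignment yields a value below 0, so this is the minimum.

0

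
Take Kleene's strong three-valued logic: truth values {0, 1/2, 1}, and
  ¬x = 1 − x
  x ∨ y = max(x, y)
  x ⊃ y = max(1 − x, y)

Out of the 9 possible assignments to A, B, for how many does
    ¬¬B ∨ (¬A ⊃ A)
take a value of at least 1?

5

A = 0, B = 0 ↦ 0  <
A = 0, B = 1/2 ↦ 1/2  <
A = 0, B = 1 ↦ 1  ≥
A = 1/2, B = 0 ↦ 1/2  <
A = 1/2, B = 1/2 ↦ 1/2  <
A = 1/2, B = 1 ↦ 1  ≥
A = 1, B = 0 ↦ 1  ≥
A = 1, B = 1/2 ↦ 1  ≥
A = 1, B = 1 ↦ 1  ≥
So 5 of the 9 assignments meet the threshold.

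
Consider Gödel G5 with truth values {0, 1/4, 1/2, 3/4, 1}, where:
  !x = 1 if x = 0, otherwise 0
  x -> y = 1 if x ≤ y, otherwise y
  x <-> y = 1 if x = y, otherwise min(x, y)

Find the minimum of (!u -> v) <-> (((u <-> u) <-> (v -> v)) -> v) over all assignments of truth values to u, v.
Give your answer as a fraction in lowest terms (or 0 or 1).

Take u = 1/4, v = 0:
!u = !1/4 = 0
!u -> v = 0 -> 0 = 1
u <-> u = 1/4 <-> 1/4 = 1
v -> v = 0 -> 0 = 1
(u <-> u) <-> (v -> v) = 1 <-> 1 = 1
((u <-> u) <-> (v -> v)) -> v = 1 -> 0 = 0
(!u -> v) <-> (((u <-> u) <-> (v -> v)) -> v) = 1 <-> 0 = 0
No assignment yields a value below 0, so this is the minimum.

0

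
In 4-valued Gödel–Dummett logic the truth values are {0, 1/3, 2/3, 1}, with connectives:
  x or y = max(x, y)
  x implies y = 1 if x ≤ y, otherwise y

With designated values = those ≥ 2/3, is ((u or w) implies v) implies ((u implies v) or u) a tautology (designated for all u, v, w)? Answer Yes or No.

Yes

At u = 1, v = 1/3, w = 0, for instance:
u or w = 1 or 0 = 1
(u or w) implies v = 1 implies 1/3 = 1/3
u implies v = 1 implies 1/3 = 1/3
(u implies v) or u = 1/3 or 1 = 1
((u or w) implies v) implies ((u implies v) or u) = 1/3 implies 1 = 1
and checking the remaining 63 assignments likewise gives ≥ 2/3 in every case.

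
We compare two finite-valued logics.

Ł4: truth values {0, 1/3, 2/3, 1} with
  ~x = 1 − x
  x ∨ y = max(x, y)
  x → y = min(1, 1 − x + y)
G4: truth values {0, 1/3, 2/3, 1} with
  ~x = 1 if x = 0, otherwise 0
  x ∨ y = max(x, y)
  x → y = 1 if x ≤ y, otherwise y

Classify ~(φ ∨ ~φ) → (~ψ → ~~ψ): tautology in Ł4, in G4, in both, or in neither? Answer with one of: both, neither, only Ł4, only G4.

only G4

In Ł4: at φ = 1/3, ψ = 0 the value is 2/3 — not a tautology.
In G4: every assignment gives 1 — tautology.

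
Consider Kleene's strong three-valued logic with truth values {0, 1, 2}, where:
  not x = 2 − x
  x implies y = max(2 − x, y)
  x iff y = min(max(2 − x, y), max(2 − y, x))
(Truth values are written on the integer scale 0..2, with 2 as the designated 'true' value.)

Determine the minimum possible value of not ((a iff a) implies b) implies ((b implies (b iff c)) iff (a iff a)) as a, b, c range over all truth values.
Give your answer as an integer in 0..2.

1

Take a = 0, b = 1, c = 0:
a iff a = 0 iff 0 = 2
(a iff a) implies b = 2 implies 1 = 1
not ((a iff a) implies b) = not 1 = 1
b iff c = 1 iff 0 = 1
b implies (b iff c) = 1 implies 1 = 1
a iff a = 0 iff 0 = 2
(b implies (b iff c)) iff (a iff a) = 1 iff 2 = 1
not ((a iff a) implies b) implies ((b implies (b iff c)) iff (a iff a)) = 1 implies 1 = 1
No assignment yields a value below 1, so this is the minimum.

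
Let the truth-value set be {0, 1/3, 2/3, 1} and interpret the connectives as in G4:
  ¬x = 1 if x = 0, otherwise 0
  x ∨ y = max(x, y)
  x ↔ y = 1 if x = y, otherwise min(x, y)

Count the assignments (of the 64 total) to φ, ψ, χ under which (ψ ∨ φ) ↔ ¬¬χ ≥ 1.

value 1: 22 assignments (counts)
value 2/3: 15 assignments
value 1/3: 9 assignments
value 0: 18 assignments
So 22 of the 64 assignments meet the threshold.

22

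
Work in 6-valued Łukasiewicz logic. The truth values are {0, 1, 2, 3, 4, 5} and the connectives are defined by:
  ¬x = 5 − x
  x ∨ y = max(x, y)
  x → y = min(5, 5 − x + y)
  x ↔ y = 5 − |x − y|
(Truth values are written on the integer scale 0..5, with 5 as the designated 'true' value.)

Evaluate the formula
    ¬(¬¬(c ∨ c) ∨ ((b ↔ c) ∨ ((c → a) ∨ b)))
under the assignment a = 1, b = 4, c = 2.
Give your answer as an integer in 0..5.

c ∨ c = 2 ∨ 2 = 2
¬(c ∨ c) = ¬2 = 3
¬¬(c ∨ c) = ¬3 = 2
b ↔ c = 4 ↔ 2 = 3
c → a = 2 → 1 = 4
(c → a) ∨ b = 4 ∨ 4 = 4
(b ↔ c) ∨ ((c → a) ∨ b) = 3 ∨ 4 = 4
¬¬(c ∨ c) ∨ ((b ↔ c) ∨ ((c → a) ∨ b)) = 2 ∨ 4 = 4
¬(¬¬(c ∨ c) ∨ ((b ↔ c) ∨ ((c → a) ∨ b))) = ¬4 = 1

1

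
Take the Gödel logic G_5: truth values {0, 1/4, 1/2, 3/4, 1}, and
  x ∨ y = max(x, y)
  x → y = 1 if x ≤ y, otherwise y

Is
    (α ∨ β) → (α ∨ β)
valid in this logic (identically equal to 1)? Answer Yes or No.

At α = 1/4, β = 1/2, for instance:
α ∨ β = 1/4 ∨ 1/2 = 1/2
(α ∨ β) → (α ∨ β) = 1/2 → 1/2 = 1
and checking the remaining 24 assignments likewise gives ≥ 1 in every case.

Yes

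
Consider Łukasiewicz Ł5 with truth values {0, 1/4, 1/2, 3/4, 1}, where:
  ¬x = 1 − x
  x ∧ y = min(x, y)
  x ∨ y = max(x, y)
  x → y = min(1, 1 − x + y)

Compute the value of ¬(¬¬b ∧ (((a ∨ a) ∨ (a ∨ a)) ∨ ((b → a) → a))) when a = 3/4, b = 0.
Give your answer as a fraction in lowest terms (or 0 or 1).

¬b = ¬0 = 1
¬¬b = ¬1 = 0
a ∨ a = 3/4 ∨ 3/4 = 3/4
a ∨ a = 3/4 ∨ 3/4 = 3/4
(a ∨ a) ∨ (a ∨ a) = 3/4 ∨ 3/4 = 3/4
b → a = 0 → 3/4 = 1
(b → a) → a = 1 → 3/4 = 3/4
((a ∨ a) ∨ (a ∨ a)) ∨ ((b → a) → a) = 3/4 ∨ 3/4 = 3/4
¬¬b ∧ (((a ∨ a) ∨ (a ∨ a)) ∨ ((b → a) → a)) = 0 ∧ 3/4 = 0
¬(¬¬b ∧ (((a ∨ a) ∨ (a ∨ a)) ∨ ((b → a) → a))) = ¬0 = 1

1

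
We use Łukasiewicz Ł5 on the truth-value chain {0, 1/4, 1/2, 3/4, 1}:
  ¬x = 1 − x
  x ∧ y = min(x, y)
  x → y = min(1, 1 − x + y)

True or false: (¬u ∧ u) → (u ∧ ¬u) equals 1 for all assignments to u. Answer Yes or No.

u = 0 ↦ 1
u = 1/4 ↦ 1
u = 1/2 ↦ 1
u = 3/4 ↦ 1
u = 1 ↦ 1
Every assignment gives a value ≥ 1.

Yes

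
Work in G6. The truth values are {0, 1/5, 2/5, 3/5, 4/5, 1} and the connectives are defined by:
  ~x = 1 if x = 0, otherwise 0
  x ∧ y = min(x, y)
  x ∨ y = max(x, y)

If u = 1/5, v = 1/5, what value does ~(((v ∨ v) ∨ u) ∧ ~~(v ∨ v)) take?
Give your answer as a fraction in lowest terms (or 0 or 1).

v ∨ v = 1/5 ∨ 1/5 = 1/5
(v ∨ v) ∨ u = 1/5 ∨ 1/5 = 1/5
v ∨ v = 1/5 ∨ 1/5 = 1/5
~(v ∨ v) = ~1/5 = 0
~~(v ∨ v) = ~0 = 1
((v ∨ v) ∨ u) ∧ ~~(v ∨ v) = 1/5 ∧ 1 = 1/5
~(((v ∨ v) ∨ u) ∧ ~~(v ∨ v)) = ~1/5 = 0

0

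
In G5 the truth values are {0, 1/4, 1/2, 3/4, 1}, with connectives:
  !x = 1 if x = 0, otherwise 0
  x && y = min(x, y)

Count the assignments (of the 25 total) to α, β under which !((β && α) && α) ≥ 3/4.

value 1: 9 assignments (counts)
value 0: 16 assignments
So 9 of the 25 assignments meet the threshold.

9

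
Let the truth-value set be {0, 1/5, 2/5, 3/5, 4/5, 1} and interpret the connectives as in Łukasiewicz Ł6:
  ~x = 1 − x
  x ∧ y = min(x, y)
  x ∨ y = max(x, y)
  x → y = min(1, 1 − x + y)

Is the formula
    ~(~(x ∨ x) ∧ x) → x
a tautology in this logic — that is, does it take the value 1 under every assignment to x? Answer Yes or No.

No

Counterexample: take x = 0.
x ∨ x = 0 ∨ 0 = 0
~(x ∨ x) = ~0 = 1
~(x ∨ x) ∧ x = 1 ∧ 0 = 0
~(~(x ∨ x) ∧ x) = ~0 = 1
~(~(x ∨ x) ∧ x) → x = 1 → 0 = 0
This gives 0 ≠ 1.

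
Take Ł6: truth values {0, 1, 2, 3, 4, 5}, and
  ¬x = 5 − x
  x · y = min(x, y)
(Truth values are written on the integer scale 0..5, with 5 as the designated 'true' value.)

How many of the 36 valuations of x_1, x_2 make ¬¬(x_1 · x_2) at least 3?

value 5: 1 assignment (counts)
value 4: 3 assignments (counts)
value 3: 5 assignments (counts)
value 2: 7 assignments
value 1: 9 assignments
value 0: 11 assignments
So 9 of the 36 assignments meet the threshold.

9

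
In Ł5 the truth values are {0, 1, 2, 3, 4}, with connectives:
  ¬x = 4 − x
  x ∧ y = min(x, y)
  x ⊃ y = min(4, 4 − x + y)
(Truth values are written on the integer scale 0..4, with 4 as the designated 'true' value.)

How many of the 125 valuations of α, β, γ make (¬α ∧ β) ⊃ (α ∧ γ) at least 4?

value 4: 78 assignments (counts)
value 3: 18 assignments
value 2: 17 assignments
value 1: 7 assignments
value 0: 5 assignments
So 78 of the 125 assignments meet the threshold.

78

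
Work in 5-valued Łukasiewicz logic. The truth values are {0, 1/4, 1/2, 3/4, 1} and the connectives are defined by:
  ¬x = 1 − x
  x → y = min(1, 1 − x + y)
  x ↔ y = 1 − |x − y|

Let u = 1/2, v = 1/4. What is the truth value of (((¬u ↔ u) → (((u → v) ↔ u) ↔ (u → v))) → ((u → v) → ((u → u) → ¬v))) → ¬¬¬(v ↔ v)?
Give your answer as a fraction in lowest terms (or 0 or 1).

¬u = ¬1/2 = 1/2
¬u ↔ u = 1/2 ↔ 1/2 = 1
u → v = 1/2 → 1/4 = 3/4
(u → v) ↔ u = 3/4 ↔ 1/2 = 3/4
u → v = 1/2 → 1/4 = 3/4
((u → v) ↔ u) ↔ (u → v) = 3/4 ↔ 3/4 = 1
(¬u ↔ u) → (((u → v) ↔ u) ↔ (u → v)) = 1 → 1 = 1
u → v = 1/2 → 1/4 = 3/4
u → u = 1/2 → 1/2 = 1
¬v = ¬1/4 = 3/4
(u → u) → ¬v = 1 → 3/4 = 3/4
(u → v) → ((u → u) → ¬v) = 3/4 → 3/4 = 1
((¬u ↔ u) → (((u → v) ↔ u) ↔ (u → v))) → ((u → v) → ((u → u) → ¬v)) = 1 → 1 = 1
v ↔ v = 1/4 ↔ 1/4 = 1
¬(v ↔ v) = ¬1 = 0
¬¬(v ↔ v) = ¬0 = 1
¬¬¬(v ↔ v) = ¬1 = 0
(((¬u ↔ u) → (((u → v) ↔ u) ↔ (u → v))) → ((u → v) → ((u → u) → ¬v))) → ¬¬¬(v ↔ v) = 1 → 0 = 0

0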